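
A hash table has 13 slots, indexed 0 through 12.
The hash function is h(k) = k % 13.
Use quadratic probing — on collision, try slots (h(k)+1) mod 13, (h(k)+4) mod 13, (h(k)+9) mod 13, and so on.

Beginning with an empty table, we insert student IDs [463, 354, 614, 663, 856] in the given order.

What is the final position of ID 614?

Insert 463: h=8, slot 8 empty → index 8.
Insert 354: h=3, slot 3 empty → index 3.
Insert 614: h=3, slot 3 occupied → index 4.
Insert 663: h=0, slot 0 empty → index 0.
Insert 856: h=11, slot 11 empty → index 11.
Table: [663, ., ., 354, 614, ., ., ., 463, ., ., 856, .]

4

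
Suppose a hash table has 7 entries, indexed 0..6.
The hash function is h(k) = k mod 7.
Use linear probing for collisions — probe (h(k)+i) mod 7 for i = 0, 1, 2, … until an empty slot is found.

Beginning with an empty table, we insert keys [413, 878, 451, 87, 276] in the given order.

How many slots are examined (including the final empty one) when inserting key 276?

4

413: h=0 -> slot 0
878: h=3 -> slot 3
451: h=3, probe 3,4 -> slot 4
87: h=3, probe 3,4,5 -> slot 5
276: h=3, probe 3,4,5,6 -> slot 6
Table: [413, _, _, 878, 451, 87, 276]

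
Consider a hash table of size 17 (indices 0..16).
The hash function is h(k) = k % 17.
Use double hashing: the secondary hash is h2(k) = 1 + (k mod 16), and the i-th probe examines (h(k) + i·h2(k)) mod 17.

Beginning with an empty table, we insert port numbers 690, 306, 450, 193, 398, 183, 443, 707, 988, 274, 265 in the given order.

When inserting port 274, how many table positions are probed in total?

690 hashes to 10; slot 10 is free => place at 10.
306 hashes to 0; slot 0 is free => place at 0.
450 hashes to 8; slot 8 is free => place at 8.
193 hashes to 6; slot 6 is free => place at 6.
398 hashes to 7; slot 7 is free => place at 7.
183 hashes to 13; slot 13 is free => place at 13.
443 hashes to 1; slot 1 is free => place at 1.
707 hashes to 10, h2=4; 10 taken => place at 14.
988 hashes to 2; slot 2 is free => place at 2.
274 hashes to 2, h2=3; 2 taken => place at 5.
265 hashes to 10, h2=10; 10 taken => place at 3.
Table: [306, 443, 988, 265, _, 274, 193, 398, 450, _, 690, _, _, 183, 707, _, _]

2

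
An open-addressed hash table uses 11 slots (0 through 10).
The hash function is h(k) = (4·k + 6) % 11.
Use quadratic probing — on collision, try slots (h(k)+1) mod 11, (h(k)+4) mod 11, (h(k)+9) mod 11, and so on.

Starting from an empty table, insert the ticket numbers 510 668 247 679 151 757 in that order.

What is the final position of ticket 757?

10

510: h=0 → slot 0
668: h=5 → slot 5
247: h=4 → slot 4
679: h=5, probe 5,6 → slot 6
151: h=5, probe 5,6,9 → slot 9
757: h=9, probe 9,10 → slot 10
Table: [510, ., ., ., 247, 668, 679, ., ., 151, 757]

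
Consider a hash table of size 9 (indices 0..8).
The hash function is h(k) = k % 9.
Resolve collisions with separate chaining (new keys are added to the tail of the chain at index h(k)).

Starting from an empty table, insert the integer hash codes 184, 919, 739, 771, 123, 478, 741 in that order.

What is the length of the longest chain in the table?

Insert 184: h=4, bucket 4 empty -> new chain.
Insert 919: h=1, bucket 1 empty -> new chain.
Insert 739: h=1, bucket 1 nonempty -> append to chain.
Insert 771: h=6, bucket 6 empty -> new chain.
Insert 123: h=6, bucket 6 nonempty -> append to chain.
Insert 478: h=1, bucket 1 nonempty -> append to chain.
Insert 741: h=3, bucket 3 empty -> new chain.
Final buckets:
0: _
1: 919 -> 739 -> 478
2: _
3: 741
4: 184
5: _
6: 771 -> 123
7: _
8: _

3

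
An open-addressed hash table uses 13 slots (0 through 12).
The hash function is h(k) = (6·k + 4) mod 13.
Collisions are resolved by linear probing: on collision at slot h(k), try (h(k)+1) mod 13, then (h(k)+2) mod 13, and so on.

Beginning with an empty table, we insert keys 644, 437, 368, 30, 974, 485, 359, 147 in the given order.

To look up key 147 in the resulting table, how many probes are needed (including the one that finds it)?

4

Insert 644: h=7, slot 7 empty → index 7.
Insert 437: h=0, slot 0 empty → index 0.
Insert 368: h=2, slot 2 empty → index 2.
Insert 30: h=2, slot 2 occupied → index 3.
Insert 974: h=11, slot 11 empty → index 11.
Insert 485: h=2, slots 2,3 occupied → index 4.
Insert 359: h=0, slot 0 occupied → index 1.
Insert 147: h=2, slots 2,3,4 occupied → index 5.
Table: [437, 359, 368, 30, 485, 147, _, 644, _, _, _, 974, _]
Lookup 147: h=2, probe 2,3,4,5 → found at 5.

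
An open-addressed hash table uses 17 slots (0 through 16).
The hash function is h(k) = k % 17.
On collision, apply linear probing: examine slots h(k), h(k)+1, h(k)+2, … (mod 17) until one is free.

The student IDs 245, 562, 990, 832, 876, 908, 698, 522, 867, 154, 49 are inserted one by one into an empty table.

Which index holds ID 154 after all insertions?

3

245: h=7 => slot 7
562: h=1 => slot 1
990: h=4 => slot 4
832: h=16 => slot 16
876: h=9 => slot 9
908: h=7, probe 7,8 => slot 8
698: h=1, probe 1,2 => slot 2
522: h=12 => slot 12
867: h=0 => slot 0
154: h=1, probe 1,2,3 => slot 3
49: h=15 => slot 15
Table: [867, 562, 698, 154, 990, _, _, 245, 908, 876, _, _, 522, _, _, 49, 832]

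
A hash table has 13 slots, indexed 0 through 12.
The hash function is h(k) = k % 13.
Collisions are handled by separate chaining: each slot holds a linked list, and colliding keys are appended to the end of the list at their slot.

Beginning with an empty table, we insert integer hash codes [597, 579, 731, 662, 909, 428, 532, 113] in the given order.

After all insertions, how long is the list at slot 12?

Insert 597: h=12, bucket 12 empty -> new chain.
Insert 579: h=7, bucket 7 empty -> new chain.
Insert 731: h=3, bucket 3 empty -> new chain.
Insert 662: h=12, bucket 12 nonempty -> append to chain.
Insert 909: h=12, bucket 12 nonempty -> append to chain.
Insert 428: h=12, bucket 12 nonempty -> append to chain.
Insert 532: h=12, bucket 12 nonempty -> append to chain.
Insert 113: h=9, bucket 9 empty -> new chain.
Final buckets:
0: -
1: -
2: -
3: 731
4: -
5: -
6: -
7: 579
8: -
9: 113
10: -
11: -
12: 597 -> 662 -> 909 -> 428 -> 532

5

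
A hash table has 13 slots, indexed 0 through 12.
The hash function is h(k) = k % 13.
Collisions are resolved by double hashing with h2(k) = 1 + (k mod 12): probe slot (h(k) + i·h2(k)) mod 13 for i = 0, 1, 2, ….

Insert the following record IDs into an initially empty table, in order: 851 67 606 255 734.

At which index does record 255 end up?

Insert 851: h=6, slot 6 empty => index 6.
Insert 67: h=2, slot 2 empty => index 2.
Insert 606: h=8, slot 8 empty => index 8.
Insert 255: h=8, h2=4, slot 8 occupied => index 12.
Insert 734: h=6, h2=3, slot 6 occupied => index 9.
Table: [-, -, 67, -, -, -, 851, -, 606, 734, -, -, 255]

12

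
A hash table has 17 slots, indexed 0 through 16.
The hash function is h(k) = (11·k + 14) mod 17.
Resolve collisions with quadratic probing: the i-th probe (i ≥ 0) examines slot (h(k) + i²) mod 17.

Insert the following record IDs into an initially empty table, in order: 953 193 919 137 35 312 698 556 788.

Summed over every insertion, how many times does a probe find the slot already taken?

17

953 hashes to 8; slot 8 is free → place at 8.
193 hashes to 12; slot 12 is free → place at 12.
919 hashes to 8; 8 taken → place at 9.
137 hashes to 8; 8,9,12 taken → place at 0.
35 hashes to 8; 8,9,12,0 taken → place at 7.
312 hashes to 12; 12 taken → place at 13.
698 hashes to 8; 8,9,12,0,7 taken → place at 16.
556 hashes to 10; slot 10 is free → place at 10.
788 hashes to 12; 12,13,16 taken → place at 4.
Table: [137, -, -, -, 788, -, -, 35, 953, 919, 556, -, 193, 312, -, -, 698]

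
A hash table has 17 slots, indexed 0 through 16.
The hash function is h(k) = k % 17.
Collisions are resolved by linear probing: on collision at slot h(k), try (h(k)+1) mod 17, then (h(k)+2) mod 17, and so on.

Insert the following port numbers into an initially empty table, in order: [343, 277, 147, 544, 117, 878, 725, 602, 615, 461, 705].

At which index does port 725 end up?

Insert 343: h=3, slot 3 empty → index 3.
Insert 277: h=5, slot 5 empty → index 5.
Insert 147: h=11, slot 11 empty → index 11.
Insert 544: h=0, slot 0 empty → index 0.
Insert 117: h=15, slot 15 empty → index 15.
Insert 878: h=11, slot 11 occupied → index 12.
Insert 725: h=11, slots 11,12 occupied → index 13.
Insert 602: h=7, slot 7 empty → index 7.
Insert 615: h=3, slot 3 occupied → index 4.
Insert 461: h=2, slot 2 empty → index 2.
Insert 705: h=8, slot 8 empty → index 8.
Table: [544, ., 461, 343, 615, 277, ., 602, 705, ., ., 147, 878, 725, ., 117, .]

13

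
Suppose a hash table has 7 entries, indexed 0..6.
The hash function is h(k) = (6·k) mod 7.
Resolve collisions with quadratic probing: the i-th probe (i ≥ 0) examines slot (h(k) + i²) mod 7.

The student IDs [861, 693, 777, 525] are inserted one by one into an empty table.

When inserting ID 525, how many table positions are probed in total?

861: h=0 → slot 0
693: h=0, probe 0,1 → slot 1
777: h=0, probe 0,1,4 → slot 4
525: h=0, probe 0,1,4,2 → slot 2
Table: [861, 693, 525, ∅, 777, ∅, ∅]

4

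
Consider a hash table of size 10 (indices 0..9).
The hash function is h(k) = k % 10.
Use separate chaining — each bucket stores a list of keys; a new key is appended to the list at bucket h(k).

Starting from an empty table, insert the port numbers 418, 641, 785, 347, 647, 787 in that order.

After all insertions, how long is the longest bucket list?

Insert 418: h=8, bucket 8 empty → new chain.
Insert 641: h=1, bucket 1 empty → new chain.
Insert 785: h=5, bucket 5 empty → new chain.
Insert 347: h=7, bucket 7 empty → new chain.
Insert 647: h=7, bucket 7 nonempty → append to chain.
Insert 787: h=7, bucket 7 nonempty → append to chain.
Final buckets:
0: ∅
1: 641
2: ∅
3: ∅
4: ∅
5: 785
6: ∅
7: 347 -> 647 -> 787
8: 418
9: ∅

3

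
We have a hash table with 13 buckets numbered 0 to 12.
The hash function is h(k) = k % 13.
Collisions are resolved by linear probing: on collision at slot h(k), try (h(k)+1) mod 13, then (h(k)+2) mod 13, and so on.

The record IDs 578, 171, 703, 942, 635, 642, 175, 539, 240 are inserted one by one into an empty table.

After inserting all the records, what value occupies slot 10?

578 hashes to 6; slot 6 is free -> place at 6.
171 hashes to 2; slot 2 is free -> place at 2.
703 hashes to 1; slot 1 is free -> place at 1.
942 hashes to 6; 6 taken -> place at 7.
635 hashes to 11; slot 11 is free -> place at 11.
642 hashes to 5; slot 5 is free -> place at 5.
175 hashes to 6; 6,7 taken -> place at 8.
539 hashes to 6; 6,7,8 taken -> place at 9.
240 hashes to 6; 6,7,8,9 taken -> place at 10.
Table: [—, 703, 171, —, —, 642, 578, 942, 175, 539, 240, 635, —]

240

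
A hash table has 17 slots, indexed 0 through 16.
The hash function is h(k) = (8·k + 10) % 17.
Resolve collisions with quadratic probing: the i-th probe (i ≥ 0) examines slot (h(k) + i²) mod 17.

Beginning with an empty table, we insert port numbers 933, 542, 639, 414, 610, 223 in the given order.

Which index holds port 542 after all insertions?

933 hashes to 11; slot 11 is free → place at 11.
542 hashes to 11; 11 taken → place at 12.
639 hashes to 5; slot 5 is free → place at 5.
414 hashes to 7; slot 7 is free → place at 7.
610 hashes to 11; 11,12 taken → place at 15.
223 hashes to 9; slot 9 is free → place at 9.
Table: [_, _, _, _, _, 639, _, 414, _, 223, _, 933, 542, _, _, 610, _]

12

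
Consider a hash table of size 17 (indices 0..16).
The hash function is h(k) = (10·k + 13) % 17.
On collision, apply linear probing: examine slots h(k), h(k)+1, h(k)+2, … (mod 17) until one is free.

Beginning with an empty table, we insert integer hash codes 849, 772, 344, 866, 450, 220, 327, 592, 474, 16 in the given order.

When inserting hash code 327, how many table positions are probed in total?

Insert 849: h=3, slot 3 empty -> index 3.
Insert 772: h=15, slot 15 empty -> index 15.
Insert 344: h=2, slot 2 empty -> index 2.
Insert 866: h=3, slot 3 occupied -> index 4.
Insert 450: h=8, slot 8 empty -> index 8.
Insert 220: h=3, slots 3,4 occupied -> index 5.
Insert 327: h=2, slots 2,3,4,5 occupied -> index 6.
Insert 592: h=0, slot 0 empty -> index 0.
Insert 474: h=10, slot 10 empty -> index 10.
Insert 16: h=3, slots 3,4,5,6 occupied -> index 7.
Table: [592, _, 344, 849, 866, 220, 327, 16, 450, _, 474, _, _, _, _, 772, _]

5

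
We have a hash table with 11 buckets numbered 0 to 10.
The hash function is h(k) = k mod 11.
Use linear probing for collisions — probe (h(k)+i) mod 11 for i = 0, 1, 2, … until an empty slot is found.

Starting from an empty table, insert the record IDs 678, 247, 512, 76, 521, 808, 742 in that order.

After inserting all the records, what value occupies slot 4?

678 hashes to 7; slot 7 is free -> place at 7.
247 hashes to 5; slot 5 is free -> place at 5.
512 hashes to 6; slot 6 is free -> place at 6.
76 hashes to 10; slot 10 is free -> place at 10.
521 hashes to 4; slot 4 is free -> place at 4.
808 hashes to 5; 5,6,7 taken -> place at 8.
742 hashes to 5; 5,6,7,8 taken -> place at 9.
Table: [—, —, —, —, 521, 247, 512, 678, 808, 742, 76]

521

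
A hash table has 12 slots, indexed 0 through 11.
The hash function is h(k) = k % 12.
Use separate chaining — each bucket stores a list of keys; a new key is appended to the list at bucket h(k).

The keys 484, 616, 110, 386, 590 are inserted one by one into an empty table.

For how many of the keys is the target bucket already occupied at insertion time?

484 → bucket 4
616 → bucket 4 (collision)
110 → bucket 2
386 → bucket 2 (collision)
590 → bucket 2 (collision)
Final buckets:
0: ∅
1: ∅
2: 110 -> 386 -> 590
3: ∅
4: 484 -> 616
5: ∅
6: ∅
7: ∅
8: ∅
9: ∅
10: ∅
11: ∅

3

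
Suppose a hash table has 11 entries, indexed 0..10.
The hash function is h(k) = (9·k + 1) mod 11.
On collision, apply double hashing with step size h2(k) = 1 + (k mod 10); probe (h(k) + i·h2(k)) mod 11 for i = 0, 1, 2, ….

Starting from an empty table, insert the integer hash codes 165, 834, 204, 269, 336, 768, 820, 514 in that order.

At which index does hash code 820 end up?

4

Insert 165: h=1, slot 1 empty → index 1.
Insert 834: h=5, slot 5 empty → index 5.
Insert 204: h=0, slot 0 empty → index 0.
Insert 269: h=2, slot 2 empty → index 2.
Insert 336: h=0, h2=7, slot 0 occupied → index 7.
Insert 768: h=5, h2=9, slot 5 occupied → index 3.
Insert 820: h=0, h2=1, slots 0,1,2,3 occupied → index 4.
Insert 514: h=7, h2=5, slots 7,1 occupied → index 6.
Table: [204, 165, 269, 768, 820, 834, 514, 336, ∅, ∅, ∅]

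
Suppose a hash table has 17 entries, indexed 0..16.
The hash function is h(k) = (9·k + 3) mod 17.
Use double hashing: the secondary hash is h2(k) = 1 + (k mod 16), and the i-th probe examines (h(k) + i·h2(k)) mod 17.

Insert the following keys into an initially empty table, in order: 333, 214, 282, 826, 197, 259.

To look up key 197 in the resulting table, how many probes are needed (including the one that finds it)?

2

Insert 333: h=8, slot 8 empty => index 8.
Insert 214: h=8, h2=7, slot 8 occupied => index 15.
Insert 282: h=8, h2=11, slot 8 occupied => index 2.
Insert 826: h=8, h2=11, slots 8,2 occupied => index 13.
Insert 197: h=8, h2=6, slot 8 occupied => index 14.
Insert 259: h=5, slot 5 empty => index 5.
Table: [-, -, 282, -, -, 259, -, -, 333, -, -, -, -, 826, 197, 214, -]
Lookup 197: h=8, h2=6, probe 8,14 → found at 14.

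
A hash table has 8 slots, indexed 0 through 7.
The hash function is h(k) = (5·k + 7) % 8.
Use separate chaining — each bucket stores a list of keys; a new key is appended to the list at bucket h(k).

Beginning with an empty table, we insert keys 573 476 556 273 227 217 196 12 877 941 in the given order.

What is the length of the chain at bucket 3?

4

573 → bucket 0
476 → bucket 3
556 → bucket 3 (collision)
273 → bucket 4
227 → bucket 6
217 → bucket 4 (collision)
196 → bucket 3 (collision)
12 → bucket 3 (collision)
877 → bucket 0 (collision)
941 → bucket 0 (collision)
Final buckets:
0: 573 -> 877 -> 941
1: .
2: .
3: 476 -> 556 -> 196 -> 12
4: 273 -> 217
5: .
6: 227
7: .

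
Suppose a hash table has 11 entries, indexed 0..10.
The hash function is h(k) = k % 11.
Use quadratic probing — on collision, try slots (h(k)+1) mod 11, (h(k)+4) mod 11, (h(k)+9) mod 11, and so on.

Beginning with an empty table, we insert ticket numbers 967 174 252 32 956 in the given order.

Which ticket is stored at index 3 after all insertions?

967 hashes to 10; slot 10 is free -> place at 10.
174 hashes to 9; slot 9 is free -> place at 9.
252 hashes to 10; 10 taken -> place at 0.
32 hashes to 10; 10,0 taken -> place at 3.
956 hashes to 10; 10,0,3 taken -> place at 8.
Table: [252, _, _, 32, _, _, _, _, 956, 174, 967]

32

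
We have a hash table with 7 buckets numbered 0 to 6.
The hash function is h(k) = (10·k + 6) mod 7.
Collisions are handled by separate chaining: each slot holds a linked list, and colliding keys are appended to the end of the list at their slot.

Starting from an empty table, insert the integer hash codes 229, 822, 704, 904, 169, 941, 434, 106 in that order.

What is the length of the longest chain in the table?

3

229 -> bucket 0
822 -> bucket 1
704 -> bucket 4
904 -> bucket 2
169 -> bucket 2 (collision)
941 -> bucket 1 (collision)
434 -> bucket 6
106 -> bucket 2 (collision)
Final buckets:
0: 229
1: 822 -> 941
2: 904 -> 169 -> 106
3: _
4: 704
5: _
6: 434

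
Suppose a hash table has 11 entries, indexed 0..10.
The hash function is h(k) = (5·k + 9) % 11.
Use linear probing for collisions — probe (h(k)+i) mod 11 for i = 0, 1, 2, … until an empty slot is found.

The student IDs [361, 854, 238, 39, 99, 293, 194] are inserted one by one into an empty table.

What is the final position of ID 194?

3

Insert 361: h=10, slot 10 empty => index 10.
Insert 854: h=0, slot 0 empty => index 0.
Insert 238: h=0, slot 0 occupied => index 1.
Insert 39: h=6, slot 6 empty => index 6.
Insert 99: h=9, slot 9 empty => index 9.
Insert 293: h=0, slots 0,1 occupied => index 2.
Insert 194: h=0, slots 0,1,2 occupied => index 3.
Table: [854, 238, 293, 194, _, _, 39, _, _, 99, 361]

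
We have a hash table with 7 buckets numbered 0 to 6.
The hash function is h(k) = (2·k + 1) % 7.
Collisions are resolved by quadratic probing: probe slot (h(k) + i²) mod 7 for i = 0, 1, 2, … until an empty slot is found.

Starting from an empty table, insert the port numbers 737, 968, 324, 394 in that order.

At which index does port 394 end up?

737: h=5 => slot 5
968: h=5, probe 5,6 => slot 6
324: h=5, probe 5,6,2 => slot 2
394: h=5, probe 5,6,2,0 => slot 0
Table: [394, —, 324, —, —, 737, 968]

0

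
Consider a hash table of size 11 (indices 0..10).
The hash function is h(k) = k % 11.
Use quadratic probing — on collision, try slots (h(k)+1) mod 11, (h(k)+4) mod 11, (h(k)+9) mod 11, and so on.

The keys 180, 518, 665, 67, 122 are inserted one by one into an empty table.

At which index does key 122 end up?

180 hashes to 4; slot 4 is free -> place at 4.
518 hashes to 1; slot 1 is free -> place at 1.
665 hashes to 5; slot 5 is free -> place at 5.
67 hashes to 1; 1 taken -> place at 2.
122 hashes to 1; 1,2,5 taken -> place at 10.
Table: [., 518, 67, ., 180, 665, ., ., ., ., 122]

10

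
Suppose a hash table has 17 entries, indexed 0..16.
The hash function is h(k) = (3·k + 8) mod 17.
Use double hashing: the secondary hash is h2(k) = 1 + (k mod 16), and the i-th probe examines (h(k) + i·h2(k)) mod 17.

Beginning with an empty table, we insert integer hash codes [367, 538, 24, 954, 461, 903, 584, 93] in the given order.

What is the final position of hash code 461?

11

Insert 367: h=4, slot 4 empty → index 4.
Insert 538: h=7, slot 7 empty → index 7.
Insert 24: h=12, slot 12 empty → index 12.
Insert 954: h=14, slot 14 empty → index 14.
Insert 461: h=14, h2=14, slot 14 occupied → index 11.
Insert 903: h=14, h2=8, slot 14 occupied → index 5.
Insert 584: h=9, slot 9 empty → index 9.
Insert 93: h=15, slot 15 empty → index 15.
Table: [_, _, _, _, 367, 903, _, 538, _, 584, _, 461, 24, _, 954, 93, _]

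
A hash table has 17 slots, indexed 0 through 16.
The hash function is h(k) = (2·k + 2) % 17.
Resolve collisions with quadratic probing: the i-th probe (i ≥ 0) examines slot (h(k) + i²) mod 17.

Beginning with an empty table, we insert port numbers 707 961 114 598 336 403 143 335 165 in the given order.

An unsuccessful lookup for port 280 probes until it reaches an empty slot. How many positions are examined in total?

Insert 707: h=5, slot 5 empty -> index 5.
Insert 961: h=3, slot 3 empty -> index 3.
Insert 114: h=9, slot 9 empty -> index 9.
Insert 598: h=8, slot 8 empty -> index 8.
Insert 336: h=11, slot 11 empty -> index 11.
Insert 403: h=9, slot 9 occupied -> index 10.
Insert 143: h=16, slot 16 empty -> index 16.
Insert 335: h=9, slots 9,10 occupied -> index 13.
Insert 165: h=9, slots 9,10,13 occupied -> index 1.
Table: [∅, 165, ∅, 961, ∅, 707, ∅, ∅, 598, 114, 403, 336, ∅, 335, ∅, ∅, 143]
Lookup 280: h=1, probe 1,2 → slot 2 empty, not found.

2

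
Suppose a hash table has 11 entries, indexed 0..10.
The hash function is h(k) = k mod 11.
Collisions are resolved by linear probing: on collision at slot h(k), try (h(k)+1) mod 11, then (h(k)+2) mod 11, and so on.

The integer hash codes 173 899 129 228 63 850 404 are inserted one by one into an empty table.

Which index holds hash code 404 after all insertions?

Insert 173: h=8, slot 8 empty → index 8.
Insert 899: h=8, slot 8 occupied → index 9.
Insert 129: h=8, slots 8,9 occupied → index 10.
Insert 228: h=8, slots 8,9,10 occupied → index 0.
Insert 63: h=8, slots 8,9,10,0 occupied → index 1.
Insert 850: h=3, slot 3 empty → index 3.
Insert 404: h=8, slots 8,9,10,0,1 occupied → index 2.
Table: [228, 63, 404, 850, —, —, —, —, 173, 899, 129]

2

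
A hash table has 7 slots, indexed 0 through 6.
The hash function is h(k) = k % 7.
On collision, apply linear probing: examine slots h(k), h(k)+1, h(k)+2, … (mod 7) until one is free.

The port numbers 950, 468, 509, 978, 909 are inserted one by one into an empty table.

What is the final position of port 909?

950 hashes to 5; slot 5 is free -> place at 5.
468 hashes to 6; slot 6 is free -> place at 6.
509 hashes to 5; 5,6 taken -> place at 0.
978 hashes to 5; 5,6,0 taken -> place at 1.
909 hashes to 6; 6,0,1 taken -> place at 2.
Table: [509, 978, 909, —, —, 950, 468]

2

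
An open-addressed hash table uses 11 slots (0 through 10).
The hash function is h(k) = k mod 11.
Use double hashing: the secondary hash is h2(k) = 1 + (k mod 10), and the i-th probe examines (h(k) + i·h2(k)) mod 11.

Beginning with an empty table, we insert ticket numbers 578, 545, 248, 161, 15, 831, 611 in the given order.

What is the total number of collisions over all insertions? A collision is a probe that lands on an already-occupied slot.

8

Insert 578: h=6, slot 6 empty => index 6.
Insert 545: h=6, h2=6, slot 6 occupied => index 1.
Insert 248: h=6, h2=9, slot 6 occupied => index 4.
Insert 161: h=7, slot 7 empty => index 7.
Insert 15: h=4, h2=6, slot 4 occupied => index 10.
Insert 831: h=6, h2=2, slot 6 occupied => index 8.
Insert 611: h=6, h2=2, slots 6,8,10,1 occupied => index 3.
Table: [—, 545, —, 611, 248, —, 578, 161, 831, —, 15]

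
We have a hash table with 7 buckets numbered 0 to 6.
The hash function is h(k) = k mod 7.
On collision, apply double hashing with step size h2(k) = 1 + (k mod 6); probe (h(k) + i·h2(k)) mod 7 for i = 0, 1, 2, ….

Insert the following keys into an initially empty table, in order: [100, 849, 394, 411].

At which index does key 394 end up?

Insert 100: h=2, slot 2 empty => index 2.
Insert 849: h=2, h2=4, slot 2 occupied => index 6.
Insert 394: h=2, h2=5, slot 2 occupied => index 0.
Insert 411: h=5, slot 5 empty => index 5.
Table: [394, -, 100, -, -, 411, 849]

0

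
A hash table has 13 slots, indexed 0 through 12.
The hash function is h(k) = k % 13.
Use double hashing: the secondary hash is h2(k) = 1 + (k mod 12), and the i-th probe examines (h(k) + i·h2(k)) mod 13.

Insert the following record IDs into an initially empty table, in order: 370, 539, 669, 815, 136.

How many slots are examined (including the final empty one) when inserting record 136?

2

370: h=6 → slot 6
539: h=6, h2=12, probe 6,5 → slot 5
669: h=6, h2=10, probe 6,3 → slot 3
815: h=9 → slot 9
136: h=6, h2=5, probe 6,11 → slot 11
Table: [—, —, —, 669, —, 539, 370, —, —, 815, —, 136, —]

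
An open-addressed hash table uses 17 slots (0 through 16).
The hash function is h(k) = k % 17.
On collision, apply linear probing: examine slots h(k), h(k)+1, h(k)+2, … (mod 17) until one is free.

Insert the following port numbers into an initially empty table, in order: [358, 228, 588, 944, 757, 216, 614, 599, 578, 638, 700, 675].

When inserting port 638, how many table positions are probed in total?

5

358 hashes to 1; slot 1 is free => place at 1.
228 hashes to 7; slot 7 is free => place at 7.
588 hashes to 10; slot 10 is free => place at 10.
944 hashes to 9; slot 9 is free => place at 9.
757 hashes to 9; 9,10 taken => place at 11.
216 hashes to 12; slot 12 is free => place at 12.
614 hashes to 2; slot 2 is free => place at 2.
599 hashes to 4; slot 4 is free => place at 4.
578 hashes to 0; slot 0 is free => place at 0.
638 hashes to 9; 9,10,11,12 taken => place at 13.
700 hashes to 3; slot 3 is free => place at 3.
675 hashes to 12; 12,13 taken => place at 14.
Table: [578, 358, 614, 700, 599, —, —, 228, —, 944, 588, 757, 216, 638, 675, —, —]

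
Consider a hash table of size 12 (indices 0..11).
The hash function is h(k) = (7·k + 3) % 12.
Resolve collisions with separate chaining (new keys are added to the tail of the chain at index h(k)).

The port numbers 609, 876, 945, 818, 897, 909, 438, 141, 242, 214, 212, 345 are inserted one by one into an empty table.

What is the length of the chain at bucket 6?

Insert 609: h=6, bucket 6 empty -> new chain.
Insert 876: h=3, bucket 3 empty -> new chain.
Insert 945: h=6, bucket 6 nonempty -> append to chain.
Insert 818: h=5, bucket 5 empty -> new chain.
Insert 897: h=6, bucket 6 nonempty -> append to chain.
Insert 909: h=6, bucket 6 nonempty -> append to chain.
Insert 438: h=9, bucket 9 empty -> new chain.
Insert 141: h=6, bucket 6 nonempty -> append to chain.
Insert 242: h=5, bucket 5 nonempty -> append to chain.
Insert 214: h=1, bucket 1 empty -> new chain.
Insert 212: h=11, bucket 11 empty -> new chain.
Insert 345: h=6, bucket 6 nonempty -> append to chain.
Final buckets:
0: .
1: 214
2: .
3: 876
4: .
5: 818 -> 242
6: 609 -> 945 -> 897 -> 909 -> 141 -> 345
7: .
8: .
9: 438
10: .
11: 212

6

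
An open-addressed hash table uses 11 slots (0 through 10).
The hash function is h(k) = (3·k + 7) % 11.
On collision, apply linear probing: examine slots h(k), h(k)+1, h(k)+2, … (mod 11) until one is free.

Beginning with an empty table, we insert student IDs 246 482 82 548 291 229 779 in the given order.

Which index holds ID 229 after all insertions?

4

Insert 246: h=8, slot 8 empty => index 8.
Insert 482: h=1, slot 1 empty => index 1.
Insert 82: h=0, slot 0 empty => index 0.
Insert 548: h=1, slot 1 occupied => index 2.
Insert 291: h=0, slots 0,1,2 occupied => index 3.
Insert 229: h=1, slots 1,2,3 occupied => index 4.
Insert 779: h=1, slots 1,2,3,4 occupied => index 5.
Table: [82, 482, 548, 291, 229, 779, —, —, 246, —, —]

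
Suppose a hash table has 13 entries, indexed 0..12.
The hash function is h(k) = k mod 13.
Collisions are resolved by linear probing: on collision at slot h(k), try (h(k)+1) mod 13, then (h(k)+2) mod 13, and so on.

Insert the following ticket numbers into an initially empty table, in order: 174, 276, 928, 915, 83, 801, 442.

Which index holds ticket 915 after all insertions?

7

174 hashes to 5; slot 5 is free -> place at 5.
276 hashes to 3; slot 3 is free -> place at 3.
928 hashes to 5; 5 taken -> place at 6.
915 hashes to 5; 5,6 taken -> place at 7.
83 hashes to 5; 5,6,7 taken -> place at 8.
801 hashes to 8; 8 taken -> place at 9.
442 hashes to 0; slot 0 is free -> place at 0.
Table: [442, -, -, 276, -, 174, 928, 915, 83, 801, -, -, -]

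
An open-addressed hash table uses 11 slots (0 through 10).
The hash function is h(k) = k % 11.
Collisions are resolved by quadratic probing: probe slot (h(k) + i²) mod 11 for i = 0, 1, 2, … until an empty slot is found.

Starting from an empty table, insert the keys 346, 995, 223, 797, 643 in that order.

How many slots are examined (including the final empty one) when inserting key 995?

346 hashes to 5; slot 5 is free -> place at 5.
995 hashes to 5; 5 taken -> place at 6.
223 hashes to 3; slot 3 is free -> place at 3.
797 hashes to 5; 5,6 taken -> place at 9.
643 hashes to 5; 5,6,9,3 taken -> place at 10.
Table: [—, —, —, 223, —, 346, 995, —, —, 797, 643]

2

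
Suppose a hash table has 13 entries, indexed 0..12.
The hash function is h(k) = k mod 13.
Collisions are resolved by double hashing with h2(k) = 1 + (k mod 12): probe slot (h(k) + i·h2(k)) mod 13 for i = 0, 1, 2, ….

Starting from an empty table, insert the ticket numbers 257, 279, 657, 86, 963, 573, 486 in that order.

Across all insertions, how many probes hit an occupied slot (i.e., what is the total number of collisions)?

1

257: h=10 -> slot 10
279: h=6 -> slot 6
657: h=7 -> slot 7
86: h=8 -> slot 8
963: h=1 -> slot 1
573: h=1, h2=10, probe 1,11 -> slot 11
486: h=5 -> slot 5
Table: [—, 963, —, —, —, 486, 279, 657, 86, —, 257, 573, —]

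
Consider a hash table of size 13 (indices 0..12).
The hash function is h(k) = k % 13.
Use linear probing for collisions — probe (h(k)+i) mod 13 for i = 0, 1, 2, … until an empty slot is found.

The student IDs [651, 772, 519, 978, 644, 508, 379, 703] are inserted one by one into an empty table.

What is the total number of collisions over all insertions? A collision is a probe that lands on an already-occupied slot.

651: h=1 => slot 1
772: h=5 => slot 5
519: h=12 => slot 12
978: h=3 => slot 3
644: h=7 => slot 7
508: h=1, probe 1,2 => slot 2
379: h=2, probe 2,3,4 => slot 4
703: h=1, probe 1,2,3,4,5,6 => slot 6
Table: [∅, 651, 508, 978, 379, 772, 703, 644, ∅, ∅, ∅, ∅, 519]

8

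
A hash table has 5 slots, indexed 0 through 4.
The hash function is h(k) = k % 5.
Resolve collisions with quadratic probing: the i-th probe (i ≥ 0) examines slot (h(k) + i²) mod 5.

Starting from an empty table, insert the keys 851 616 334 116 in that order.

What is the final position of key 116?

0

851 hashes to 1; slot 1 is free -> place at 1.
616 hashes to 1; 1 taken -> place at 2.
334 hashes to 4; slot 4 is free -> place at 4.
116 hashes to 1; 1,2 taken -> place at 0.
Table: [116, 851, 616, _, 334]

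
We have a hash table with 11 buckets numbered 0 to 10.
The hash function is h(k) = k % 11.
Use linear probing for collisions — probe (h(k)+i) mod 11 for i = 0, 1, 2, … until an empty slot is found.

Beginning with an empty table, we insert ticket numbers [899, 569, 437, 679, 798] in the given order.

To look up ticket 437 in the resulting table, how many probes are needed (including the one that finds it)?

899: h=8 -> slot 8
569: h=8, probe 8,9 -> slot 9
437: h=8, probe 8,9,10 -> slot 10
679: h=8, probe 8,9,10,0 -> slot 0
798: h=6 -> slot 6
Table: [679, ∅, ∅, ∅, ∅, ∅, 798, ∅, 899, 569, 437]
Lookup 437: h=8, probe 8,9,10 → found at 10.

3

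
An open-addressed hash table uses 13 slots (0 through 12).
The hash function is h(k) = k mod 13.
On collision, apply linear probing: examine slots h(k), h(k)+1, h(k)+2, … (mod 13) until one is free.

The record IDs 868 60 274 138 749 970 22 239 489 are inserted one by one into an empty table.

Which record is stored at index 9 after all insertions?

868 hashes to 10; slot 10 is free => place at 10.
60 hashes to 8; slot 8 is free => place at 8.
274 hashes to 1; slot 1 is free => place at 1.
138 hashes to 8; 8 taken => place at 9.
749 hashes to 8; 8,9,10 taken => place at 11.
970 hashes to 8; 8,9,10,11 taken => place at 12.
22 hashes to 9; 9,10,11,12 taken => place at 0.
239 hashes to 5; slot 5 is free => place at 5.
489 hashes to 8; 8,9,10,11,12,0,1 taken => place at 2.
Table: [22, 274, 489, —, —, 239, —, —, 60, 138, 868, 749, 970]

138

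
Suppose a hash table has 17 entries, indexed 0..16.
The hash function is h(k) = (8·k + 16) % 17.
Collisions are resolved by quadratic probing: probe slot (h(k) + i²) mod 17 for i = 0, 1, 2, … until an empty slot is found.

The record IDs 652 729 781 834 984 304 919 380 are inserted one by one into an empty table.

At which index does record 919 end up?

652: h=13 => slot 13
729: h=0 => slot 0
781: h=8 => slot 8
834: h=7 => slot 7
984: h=0, probe 0,1 => slot 1
304: h=0, probe 0,1,4 => slot 4
919: h=7, probe 7,8,11 => slot 11
380: h=13, probe 13,14 => slot 14
Table: [729, 984, ∅, ∅, 304, ∅, ∅, 834, 781, ∅, ∅, 919, ∅, 652, 380, ∅, ∅]

11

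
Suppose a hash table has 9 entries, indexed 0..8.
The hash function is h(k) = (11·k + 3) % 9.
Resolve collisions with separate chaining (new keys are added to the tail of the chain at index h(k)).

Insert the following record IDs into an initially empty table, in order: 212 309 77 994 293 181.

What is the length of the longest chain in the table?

3

Insert 212: h=4, bucket 4 empty -> new chain.
Insert 309: h=0, bucket 0 empty -> new chain.
Insert 77: h=4, bucket 4 nonempty -> append to chain.
Insert 994: h=2, bucket 2 empty -> new chain.
Insert 293: h=4, bucket 4 nonempty -> append to chain.
Insert 181: h=5, bucket 5 empty -> new chain.
Final buckets:
0: 309
1: -
2: 994
3: -
4: 212 -> 77 -> 293
5: 181
6: -
7: -
8: -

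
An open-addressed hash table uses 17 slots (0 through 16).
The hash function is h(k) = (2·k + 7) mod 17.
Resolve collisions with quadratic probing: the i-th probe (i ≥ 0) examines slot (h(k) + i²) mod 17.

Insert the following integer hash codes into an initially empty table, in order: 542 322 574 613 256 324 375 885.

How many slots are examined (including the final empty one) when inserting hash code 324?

3

542 hashes to 3; slot 3 is free → place at 3.
322 hashes to 5; slot 5 is free → place at 5.
574 hashes to 16; slot 16 is free → place at 16.
613 hashes to 9; slot 9 is free → place at 9.
256 hashes to 9; 9 taken → place at 10.
324 hashes to 9; 9,10 taken → place at 13.
375 hashes to 9; 9,10,13 taken → place at 1.
885 hashes to 9; 9,10,13,1 taken → place at 8.
Table: [∅, 375, ∅, 542, ∅, 322, ∅, ∅, 885, 613, 256, ∅, ∅, 324, ∅, ∅, 574]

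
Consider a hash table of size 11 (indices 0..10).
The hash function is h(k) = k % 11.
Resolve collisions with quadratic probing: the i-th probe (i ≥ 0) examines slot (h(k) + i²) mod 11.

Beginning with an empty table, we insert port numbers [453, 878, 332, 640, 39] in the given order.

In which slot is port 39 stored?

453 hashes to 2; slot 2 is free => place at 2.
878 hashes to 9; slot 9 is free => place at 9.
332 hashes to 2; 2 taken => place at 3.
640 hashes to 2; 2,3 taken => place at 6.
39 hashes to 6; 6 taken => place at 7.
Table: [-, -, 453, 332, -, -, 640, 39, -, 878, -]

7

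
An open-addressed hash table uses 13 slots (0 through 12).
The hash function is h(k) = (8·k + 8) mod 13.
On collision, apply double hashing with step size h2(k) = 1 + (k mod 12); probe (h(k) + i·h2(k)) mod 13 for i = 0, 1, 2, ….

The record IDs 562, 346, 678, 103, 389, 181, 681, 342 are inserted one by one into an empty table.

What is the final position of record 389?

12

562: h=6 => slot 6
346: h=7 => slot 7
678: h=11 => slot 11
103: h=0 => slot 0
389: h=0, h2=6, probe 0,6,12 => slot 12
181: h=0, h2=2, probe 0,2 => slot 2
681: h=9 => slot 9
342: h=1 => slot 1
Table: [103, 342, 181, —, —, —, 562, 346, —, 681, —, 678, 389]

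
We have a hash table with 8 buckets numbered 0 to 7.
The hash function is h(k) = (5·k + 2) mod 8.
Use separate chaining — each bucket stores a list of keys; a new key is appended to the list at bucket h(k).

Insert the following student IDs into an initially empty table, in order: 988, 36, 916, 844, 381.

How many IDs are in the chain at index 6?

4

Insert 988: h=6, bucket 6 empty → new chain.
Insert 36: h=6, bucket 6 nonempty → append to chain.
Insert 916: h=6, bucket 6 nonempty → append to chain.
Insert 844: h=6, bucket 6 nonempty → append to chain.
Insert 381: h=3, bucket 3 empty → new chain.
Final buckets:
0: .
1: .
2: .
3: 381
4: .
5: .
6: 988 -> 36 -> 916 -> 844
7: .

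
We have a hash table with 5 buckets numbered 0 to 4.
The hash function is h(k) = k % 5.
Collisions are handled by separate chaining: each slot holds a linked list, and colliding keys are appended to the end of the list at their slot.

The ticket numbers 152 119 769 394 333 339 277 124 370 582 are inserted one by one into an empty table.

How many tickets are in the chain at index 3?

1

152 -> bucket 2
119 -> bucket 4
769 -> bucket 4 (collision)
394 -> bucket 4 (collision)
333 -> bucket 3
339 -> bucket 4 (collision)
277 -> bucket 2 (collision)
124 -> bucket 4 (collision)
370 -> bucket 0
582 -> bucket 2 (collision)
Final buckets:
0: 370
1: —
2: 152 -> 277 -> 582
3: 333
4: 119 -> 769 -> 394 -> 339 -> 124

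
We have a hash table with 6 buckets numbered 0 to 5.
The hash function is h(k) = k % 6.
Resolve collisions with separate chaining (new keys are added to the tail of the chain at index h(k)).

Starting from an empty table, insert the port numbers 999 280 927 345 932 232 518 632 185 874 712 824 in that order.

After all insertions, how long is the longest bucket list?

999 → bucket 3
280 → bucket 4
927 → bucket 3 (collision)
345 → bucket 3 (collision)
932 → bucket 2
232 → bucket 4 (collision)
518 → bucket 2 (collision)
632 → bucket 2 (collision)
185 → bucket 5
874 → bucket 4 (collision)
712 → bucket 4 (collision)
824 → bucket 2 (collision)
Final buckets:
0: ∅
1: ∅
2: 932 -> 518 -> 632 -> 824
3: 999 -> 927 -> 345
4: 280 -> 232 -> 874 -> 712
5: 185

4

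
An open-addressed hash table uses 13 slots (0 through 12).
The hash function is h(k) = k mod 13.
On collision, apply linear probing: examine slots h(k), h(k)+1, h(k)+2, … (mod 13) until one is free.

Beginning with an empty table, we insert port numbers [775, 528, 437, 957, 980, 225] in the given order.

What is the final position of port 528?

775: h=8 => slot 8
528: h=8, probe 8,9 => slot 9
437: h=8, probe 8,9,10 => slot 10
957: h=8, probe 8,9,10,11 => slot 11
980: h=5 => slot 5
225: h=4 => slot 4
Table: [_, _, _, _, 225, 980, _, _, 775, 528, 437, 957, _]

9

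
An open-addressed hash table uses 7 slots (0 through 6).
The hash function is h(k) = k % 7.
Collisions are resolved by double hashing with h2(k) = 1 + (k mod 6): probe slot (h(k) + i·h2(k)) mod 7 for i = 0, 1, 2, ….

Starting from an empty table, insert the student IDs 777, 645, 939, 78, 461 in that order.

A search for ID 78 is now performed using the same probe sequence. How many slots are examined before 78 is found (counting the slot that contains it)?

2

777: h=0 => slot 0
645: h=1 => slot 1
939: h=1, h2=4, probe 1,5 => slot 5
78: h=1, h2=1, probe 1,2 => slot 2
461: h=6 => slot 6
Table: [777, 645, 78, ., ., 939, 461]
Lookup 78: h=1, h2=1, probe 1,2 → found at 2.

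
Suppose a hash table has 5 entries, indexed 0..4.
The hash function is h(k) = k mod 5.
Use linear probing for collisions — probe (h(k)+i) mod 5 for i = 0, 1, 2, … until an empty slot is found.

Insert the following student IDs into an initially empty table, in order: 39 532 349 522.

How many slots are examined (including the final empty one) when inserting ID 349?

39: h=4 → slot 4
532: h=2 → slot 2
349: h=4, probe 4,0 → slot 0
522: h=2, probe 2,3 → slot 3
Table: [349, ∅, 532, 522, 39]

2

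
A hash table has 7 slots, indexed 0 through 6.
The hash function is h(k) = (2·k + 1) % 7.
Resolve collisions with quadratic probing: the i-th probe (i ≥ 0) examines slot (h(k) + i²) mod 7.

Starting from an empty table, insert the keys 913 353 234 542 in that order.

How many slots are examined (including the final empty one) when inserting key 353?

2

913 hashes to 0; slot 0 is free -> place at 0.
353 hashes to 0; 0 taken -> place at 1.
234 hashes to 0; 0,1 taken -> place at 4.
542 hashes to 0; 0,1,4 taken -> place at 2.
Table: [913, 353, 542, —, 234, —, —]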